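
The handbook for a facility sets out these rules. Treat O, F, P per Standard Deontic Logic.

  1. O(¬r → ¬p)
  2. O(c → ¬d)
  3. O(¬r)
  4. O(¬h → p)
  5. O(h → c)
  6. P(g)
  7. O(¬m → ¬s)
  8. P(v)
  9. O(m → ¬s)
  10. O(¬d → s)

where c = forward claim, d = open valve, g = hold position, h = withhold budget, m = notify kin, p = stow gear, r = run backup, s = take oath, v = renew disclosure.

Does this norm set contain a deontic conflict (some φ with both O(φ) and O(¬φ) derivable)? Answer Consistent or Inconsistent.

Premises 9 and 7 cover both cases: O(m → ¬s) and O(¬m → ¬s). Since m ∨ ¬m is a tautology, O(¬s) follows.
The contrapositive of premise 10 (O(¬d → s)) is O(¬s → d), and O(¬s) is already established, so O(d).
The contrapositive of premise 2 (O(c → ¬d)) is O(d → ¬c), and O(d) is already established, so O(¬c).
The contrapositive of premise 5 (O(h → c)) is O(¬c → ¬h), and O(¬c) is already established, so O(¬h).
From O(¬h) and premise 4, O(¬h → p), we obtain O(p).
The contrapositive of premise 1 (O(¬r → ¬p)) is O(p → r), and O(p) is already established, so O(r).
But premise 3 directly asserts O(¬r).
We now have both O(r) and O(¬r) — r is simultaneously obligatory and forbidden, violating the D-axiom.

Inconsistent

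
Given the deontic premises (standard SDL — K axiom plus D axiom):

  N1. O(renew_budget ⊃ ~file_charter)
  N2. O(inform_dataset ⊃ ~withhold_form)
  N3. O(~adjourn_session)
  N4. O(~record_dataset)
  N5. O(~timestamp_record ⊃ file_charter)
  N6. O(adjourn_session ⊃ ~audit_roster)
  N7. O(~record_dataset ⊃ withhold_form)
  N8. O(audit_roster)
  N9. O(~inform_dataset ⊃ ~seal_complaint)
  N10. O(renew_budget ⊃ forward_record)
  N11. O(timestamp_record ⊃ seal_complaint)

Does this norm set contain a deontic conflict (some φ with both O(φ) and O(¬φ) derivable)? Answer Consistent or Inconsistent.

Premise 6 is O(adjourn_session ⊃ ~audit_roster), but O(adjourn_session) is not derivable from the premises, so it does not yield O(~audit_roster).
So O(~audit_roster) is not derivable, and the apparent clash with O(audit_roster) does not arise.
A world satisfying every obligation exists (e.g. adjourn_session=false, audit_roster=true, file_charter=true, forward_record=false, inform_dataset=false, record_dataset=false, renew_budget=false, seal_complaint=false, timestamp_record=false, withhold_form=true); no atom is both obligatory and forbidden, so the set is consistent.

Consistent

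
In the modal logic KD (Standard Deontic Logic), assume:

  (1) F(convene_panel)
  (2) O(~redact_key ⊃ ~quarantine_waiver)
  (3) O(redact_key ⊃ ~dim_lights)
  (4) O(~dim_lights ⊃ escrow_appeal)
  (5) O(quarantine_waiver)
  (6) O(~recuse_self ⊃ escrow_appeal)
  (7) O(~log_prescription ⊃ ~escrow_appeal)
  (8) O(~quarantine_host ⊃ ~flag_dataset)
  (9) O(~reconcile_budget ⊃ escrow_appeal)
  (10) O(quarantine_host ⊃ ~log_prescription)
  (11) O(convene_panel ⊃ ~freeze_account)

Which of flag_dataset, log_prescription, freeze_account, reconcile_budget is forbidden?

flag_dataset

Premise 5 states O(quarantine_waiver) outright.
The contrapositive of premise 2 (O(~redact_key ⊃ ~quarantine_waiver)) is O(quarantine_waiver ⊃ redact_key), and O(quarantine_waiver) is already established, so O(redact_key).
Premise 3 is O(redact_key ⊃ ~dim_lights); since O(redact_key), deontic closure gives O(~dim_lights).
From O(~dim_lights) and premise 4, O(~dim_lights ⊃ escrow_appeal), we obtain O(escrow_appeal).
Premise 7, O(~log_prescription ⊃ ~escrow_appeal), contraposes to O(escrow_appeal ⊃ log_prescription); with O(escrow_appeal) we get O(log_prescription).
The contrapositive of premise 10 (O(quarantine_host ⊃ ~log_prescription)) is O(log_prescription ⊃ ~quarantine_host), and O(log_prescription) is already established, so O(~quarantine_host).
With premise 8, O(~quarantine_host ⊃ ~flag_dataset), the K-axiom yields O(~flag_dataset).
So O(~flag_dataset) holds, i.e. flag_dataset is forbidden. None of the other listed options is forbidden under the premises.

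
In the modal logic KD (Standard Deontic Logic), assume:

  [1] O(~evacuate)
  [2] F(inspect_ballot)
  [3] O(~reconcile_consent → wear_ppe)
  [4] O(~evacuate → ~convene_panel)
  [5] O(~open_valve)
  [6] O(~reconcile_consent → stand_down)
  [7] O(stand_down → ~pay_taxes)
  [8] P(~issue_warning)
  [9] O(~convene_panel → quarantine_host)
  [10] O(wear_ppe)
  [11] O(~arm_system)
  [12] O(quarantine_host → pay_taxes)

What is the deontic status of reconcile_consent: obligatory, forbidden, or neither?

Premise 1 states O(~evacuate) outright.
Applying K to premise 4 (O(~evacuate → ~convene_panel)) and O(~evacuate) yields O(~convene_panel).
With premise 9, O(~convene_panel → quarantine_host), the K-axiom yields O(quarantine_host).
Applying K to premise 12 (O(quarantine_host → pay_taxes)) and O(quarantine_host) yields O(pay_taxes).
Premise 7, O(stand_down → ~pay_taxes), contraposes to O(pay_taxes → ~stand_down); with O(pay_taxes) we get O(~stand_down).
Premise 6 is O(~reconcile_consent → stand_down); contrapositively O(~stand_down → reconcile_consent). Since O(~stand_down) holds, K gives O(reconcile_consent).
Premises 2, 3, 5, 8, 10, 11 do not contribute to this derivation.
Hence reconcile_consent is obligatory.

Obligatory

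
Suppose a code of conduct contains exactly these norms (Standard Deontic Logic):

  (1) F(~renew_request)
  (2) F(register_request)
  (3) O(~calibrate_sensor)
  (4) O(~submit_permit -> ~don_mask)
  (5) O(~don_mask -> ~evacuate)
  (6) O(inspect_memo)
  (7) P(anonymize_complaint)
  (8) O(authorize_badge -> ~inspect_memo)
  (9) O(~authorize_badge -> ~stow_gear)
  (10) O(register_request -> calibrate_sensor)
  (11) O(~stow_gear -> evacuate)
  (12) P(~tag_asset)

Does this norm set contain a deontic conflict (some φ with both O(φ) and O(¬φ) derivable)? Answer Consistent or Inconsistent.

Consistent

Premise 10 is O(register_request -> calibrate_sensor), but O(register_request) is not derivable from the premises, so it does not yield O(calibrate_sensor).
So O(calibrate_sensor) is not derivable, and the apparent clash with O(~calibrate_sensor) does not arise.
A world satisfying every obligation exists (e.g. anonymize_complaint=false, authorize_badge=false, calibrate_sensor=false, don_mask=true, evacuate=true, inspect_memo=true, register_request=false, renew_request=true, stow_gear=false, submit_permit=true, tag_asset=false); no atom is both obligatory and forbidden, so the set is consistent.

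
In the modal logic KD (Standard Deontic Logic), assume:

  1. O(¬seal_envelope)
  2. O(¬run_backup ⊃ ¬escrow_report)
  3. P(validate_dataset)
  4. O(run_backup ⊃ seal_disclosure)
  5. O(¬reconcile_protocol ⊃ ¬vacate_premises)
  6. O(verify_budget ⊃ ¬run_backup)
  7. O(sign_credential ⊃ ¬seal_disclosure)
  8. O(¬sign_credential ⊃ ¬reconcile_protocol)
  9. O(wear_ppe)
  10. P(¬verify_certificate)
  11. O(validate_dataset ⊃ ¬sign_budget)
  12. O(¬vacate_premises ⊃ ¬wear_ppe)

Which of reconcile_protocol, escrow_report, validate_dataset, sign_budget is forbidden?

Premise 9 states O(wear_ppe) outright.
Premise 12, O(¬vacate_premises ⊃ ¬wear_ppe), contraposes to O(wear_ppe ⊃ vacate_premises); with O(wear_ppe) we get O(vacate_premises).
Premise 5, O(¬reconcile_protocol ⊃ ¬vacate_premises), contraposes to O(vacate_premises ⊃ reconcile_protocol); with O(vacate_premises) we get O(reconcile_protocol).
The contrapositive of premise 8 (O(¬sign_credential ⊃ ¬reconcile_protocol)) is O(reconcile_protocol ⊃ sign_credential), and O(reconcile_protocol) is already established, so O(sign_credential).
With premise 7, O(sign_credential ⊃ ¬seal_disclosure), the K-axiom yields O(¬seal_disclosure).
Premise 4 is O(run_backup ⊃ seal_disclosure); contrapositively O(¬seal_disclosure ⊃ ¬run_backup). Since O(¬seal_disclosure) holds, K gives O(¬run_backup).
Premise 2 is O(¬run_backup ⊃ ¬escrow_report); since O(¬run_backup), deontic closure gives O(¬escrow_report).
So O(¬escrow_report) holds, i.e. escrow_report is forbidden. None of the other listed options is forbidden under the premises.

escrow_report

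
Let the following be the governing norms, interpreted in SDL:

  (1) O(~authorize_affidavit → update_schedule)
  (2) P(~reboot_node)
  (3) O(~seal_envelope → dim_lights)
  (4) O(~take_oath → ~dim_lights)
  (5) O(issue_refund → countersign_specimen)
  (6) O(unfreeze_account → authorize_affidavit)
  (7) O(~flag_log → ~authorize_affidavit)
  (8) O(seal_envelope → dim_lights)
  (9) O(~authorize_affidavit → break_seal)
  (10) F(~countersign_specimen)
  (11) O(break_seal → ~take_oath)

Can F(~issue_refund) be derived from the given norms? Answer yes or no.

No

Premise 5 is O(issue_refund → countersign_specimen); even if O(countersign_specimen) held, inferring O(issue_refund) would be affirming the consequent — invalid.
No other premise forces O(issue_refund). An ideal world satisfying every premise can still have ~issue_refund true, so F(~issue_refund) is not derivable.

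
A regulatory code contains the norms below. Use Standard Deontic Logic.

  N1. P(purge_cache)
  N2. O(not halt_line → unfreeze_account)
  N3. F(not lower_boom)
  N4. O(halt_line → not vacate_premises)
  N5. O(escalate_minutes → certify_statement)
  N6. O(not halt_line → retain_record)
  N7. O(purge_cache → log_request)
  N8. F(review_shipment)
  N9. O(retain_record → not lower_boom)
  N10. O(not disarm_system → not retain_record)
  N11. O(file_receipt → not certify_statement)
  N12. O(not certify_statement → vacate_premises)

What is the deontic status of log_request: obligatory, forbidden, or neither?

Neither

Premise 7 is O(purge_cache → log_request), but O(purge_cache) is not derivable from the premises (the permission P(purge_cache) asserts only not O(not purge_cache), not O(purge_cache)), so it does not yield O(log_request).
No premise or chain of K-axiom applications forces O(log_request), and none forces O(not log_request). So log_request is neither obligatory nor forbidden under these norms.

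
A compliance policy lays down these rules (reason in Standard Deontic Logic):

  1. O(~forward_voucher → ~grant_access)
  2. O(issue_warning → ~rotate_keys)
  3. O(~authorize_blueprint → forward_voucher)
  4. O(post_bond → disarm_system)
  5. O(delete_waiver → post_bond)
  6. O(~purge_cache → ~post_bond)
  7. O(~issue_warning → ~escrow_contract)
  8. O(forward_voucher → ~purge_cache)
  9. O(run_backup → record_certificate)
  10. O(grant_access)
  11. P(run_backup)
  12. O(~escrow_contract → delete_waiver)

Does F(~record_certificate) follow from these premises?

No

Premise 9 is O(run_backup → record_certificate), but O(run_backup) is not derivable from the premises (the permission P(run_backup) asserts only ~O(~run_backup), not O(run_backup)), so it does not yield O(record_certificate).
No other premise forces O(record_certificate). An ideal world satisfying every premise can still have ~record_certificate true, so F(~record_certificate) is not derivable.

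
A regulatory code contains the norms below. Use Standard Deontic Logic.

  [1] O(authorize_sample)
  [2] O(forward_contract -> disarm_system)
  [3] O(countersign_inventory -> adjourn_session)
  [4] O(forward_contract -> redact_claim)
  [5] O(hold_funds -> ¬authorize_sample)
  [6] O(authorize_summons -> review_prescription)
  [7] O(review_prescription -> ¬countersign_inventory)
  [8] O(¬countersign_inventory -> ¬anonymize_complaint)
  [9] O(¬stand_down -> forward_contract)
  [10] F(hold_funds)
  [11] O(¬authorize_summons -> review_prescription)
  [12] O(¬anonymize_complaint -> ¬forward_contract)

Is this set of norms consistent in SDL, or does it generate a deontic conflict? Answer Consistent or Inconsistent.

Consistent

Premise 5 is O(hold_funds -> ¬authorize_sample), but O(hold_funds) is not derivable from the premises, so it does not yield O(¬authorize_sample).
So O(¬authorize_sample) is not derivable, and the apparent clash with O(authorize_sample) does not arise.
A world satisfying every obligation exists (e.g. adjourn_session=false, anonymize_complaint=false, authorize_sample=true, authorize_summons=false, countersign_inventory=false, disarm_system=false, forward_contract=false, hold_funds=false, redact_claim=false, review_prescription=true, stand_down=true); no atom is both obligatory and forbidden, so the set is consistent.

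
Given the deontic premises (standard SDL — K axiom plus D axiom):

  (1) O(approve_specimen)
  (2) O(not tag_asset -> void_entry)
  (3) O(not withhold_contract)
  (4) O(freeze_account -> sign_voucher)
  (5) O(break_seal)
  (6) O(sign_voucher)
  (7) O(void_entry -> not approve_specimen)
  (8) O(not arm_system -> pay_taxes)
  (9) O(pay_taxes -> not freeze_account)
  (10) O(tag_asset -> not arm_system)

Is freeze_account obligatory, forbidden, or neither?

Forbidden

Premise 1 gives O(approve_specimen).
The contrapositive of premise 7 (O(void_entry -> not approve_specimen)) is O(approve_specimen -> not void_entry), and O(approve_specimen) is already established, so O(not void_entry).
The contrapositive of premise 2 (O(not tag_asset -> void_entry)) is O(not void_entry -> tag_asset), and O(not void_entry) is already established, so O(tag_asset).
Applying K to premise 10 (O(tag_asset -> not arm_system)) and O(tag_asset) yields O(not arm_system).
Applying K to premise 8 (O(not arm_system -> pay_taxes)) and O(not arm_system) yields O(pay_taxes).
From O(pay_taxes) and premise 9, O(pay_taxes -> not freeze_account), we obtain O(not freeze_account).
Premises 3, 4, 5, 6 do not contribute to this derivation.
Thus O(not freeze_account), which is F(freeze_account): freeze_account is forbidden.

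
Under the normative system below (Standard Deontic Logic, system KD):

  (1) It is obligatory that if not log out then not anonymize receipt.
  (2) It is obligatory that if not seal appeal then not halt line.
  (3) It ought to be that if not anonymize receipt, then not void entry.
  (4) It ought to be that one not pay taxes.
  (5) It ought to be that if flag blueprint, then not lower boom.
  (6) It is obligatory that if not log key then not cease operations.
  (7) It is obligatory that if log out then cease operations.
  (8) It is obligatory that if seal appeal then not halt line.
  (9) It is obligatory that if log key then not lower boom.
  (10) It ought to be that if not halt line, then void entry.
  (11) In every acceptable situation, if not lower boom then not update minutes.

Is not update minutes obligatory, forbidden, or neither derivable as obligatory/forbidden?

Obligatory

Premises 8 and 2 cover both cases: O(seal_appeal → ¬halt_line) and O(¬seal_appeal → ¬halt_line). Since seal_appeal ∨ ¬seal_appeal is a tautology, O(¬halt_line) follows.
With premise 10, O(¬halt_line → void_entry), the K-axiom yields O(void_entry).
Premise 3, O(¬anonymize_receipt → ¬void_entry), contraposes to O(void_entry → anonymize_receipt); with O(void_entry) we get O(anonymize_receipt).
Premise 1 is O(¬log_out → ¬anonymize_receipt); contrapositively O(anonymize_receipt → log_out). Since O(anonymize_receipt) holds, K gives O(log_out).
Premise 7 is O(log_out → cease_operations); since O(log_out), deontic closure gives O(cease_operations).
Premise 6 is O(¬log_key → ¬cease_operations); contrapositively O(cease_operations → log_key). Since O(cease_operations) holds, K gives O(log_key).
From O(log_key) and premise 9, O(log_key → ¬lower_boom), we obtain O(¬lower_boom).
Applying K to premise 11 (O(¬lower_boom → ¬update_minutes)) and O(¬lower_boom) yields O(¬update_minutes).
Premises 4, 5 do not contribute to this derivation.
Hence ¬update_minutes is obligatory.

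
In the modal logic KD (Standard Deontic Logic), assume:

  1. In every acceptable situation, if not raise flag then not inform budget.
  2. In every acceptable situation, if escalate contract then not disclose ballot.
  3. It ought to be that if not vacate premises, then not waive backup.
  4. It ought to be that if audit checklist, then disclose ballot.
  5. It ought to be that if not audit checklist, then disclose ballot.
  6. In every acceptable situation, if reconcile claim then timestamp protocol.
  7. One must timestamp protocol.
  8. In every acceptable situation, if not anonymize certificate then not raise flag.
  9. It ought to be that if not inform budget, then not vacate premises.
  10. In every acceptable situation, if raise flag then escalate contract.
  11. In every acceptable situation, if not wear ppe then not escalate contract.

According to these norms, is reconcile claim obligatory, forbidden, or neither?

Neither

Premise 6 is O(reconcile_claim → timestamp_protocol); even if O(timestamp_protocol) held, inferring O(reconcile_claim) would be affirming the consequent — invalid.
No premise or chain of K-axiom applications forces O(reconcile_claim), and none forces O(¬reconcile_claim). So reconcile_claim is neither obligatory nor forbidden under these norms.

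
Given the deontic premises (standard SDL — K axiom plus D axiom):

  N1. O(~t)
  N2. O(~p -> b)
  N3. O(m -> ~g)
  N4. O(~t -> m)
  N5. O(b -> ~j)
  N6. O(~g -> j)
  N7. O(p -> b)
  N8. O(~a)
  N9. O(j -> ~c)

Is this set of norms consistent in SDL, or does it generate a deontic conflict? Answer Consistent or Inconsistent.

Premises 2 and 7 cover both cases: O(~p -> b) and O(p -> b). Since ~p ∨ p is a tautology, O(b) follows.
Applying K to premise 5 (O(b -> ~j)) and O(b) yields O(~j).
Premise 6, O(~g -> j), contraposes to O(~j -> g); with O(~j) we get O(g).
The contrapositive of premise 3 (O(m -> ~g)) is O(g -> ~m), and O(g) is already established, so O(~m).
The contrapositive of premise 4 (O(~t -> m)) is O(~m -> t), and O(~m) is already established, so O(t).
However, premise 1 gives O(~t).
We now have both O(t) and O(~t) — t is simultaneously obligatory and forbidden, violating the D-axiom.

Inconsistent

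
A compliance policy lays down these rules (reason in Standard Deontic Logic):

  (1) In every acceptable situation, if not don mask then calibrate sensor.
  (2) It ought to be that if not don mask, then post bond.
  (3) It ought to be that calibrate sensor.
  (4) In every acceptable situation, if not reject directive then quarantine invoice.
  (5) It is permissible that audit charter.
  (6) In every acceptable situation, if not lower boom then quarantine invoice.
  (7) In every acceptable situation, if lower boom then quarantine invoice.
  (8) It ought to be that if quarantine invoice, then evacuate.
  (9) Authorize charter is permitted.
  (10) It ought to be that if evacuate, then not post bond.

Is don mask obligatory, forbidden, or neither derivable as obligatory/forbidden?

Obligatory

Premises 7 and 6 cover both cases: O(lower_boom → quarantine_invoice) and O(¬lower_boom → quarantine_invoice). Since lower_boom ∨ ¬lower_boom is a tautology, O(quarantine_invoice) follows.
Applying K to premise 8 (O(quarantine_invoice → evacuate)) and O(quarantine_invoice) yields O(evacuate).
With premise 10, O(evacuate → ¬post_bond), the K-axiom yields O(¬post_bond).
The contrapositive of premise 2 (O(¬don_mask → post_bond)) is O(¬post_bond → don_mask), and O(¬post_bond) is already established, so O(don_mask).
Premises 1, 3, 4, 5, 9 do not contribute to this derivation.
Hence don_mask is obligatory.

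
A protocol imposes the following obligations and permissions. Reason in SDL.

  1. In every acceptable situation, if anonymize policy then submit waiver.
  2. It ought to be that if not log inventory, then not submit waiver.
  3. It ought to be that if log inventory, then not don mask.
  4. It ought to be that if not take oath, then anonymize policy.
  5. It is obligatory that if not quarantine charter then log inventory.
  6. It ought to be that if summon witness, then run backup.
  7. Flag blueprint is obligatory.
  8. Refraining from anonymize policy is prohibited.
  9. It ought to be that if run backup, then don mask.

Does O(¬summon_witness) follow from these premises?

F(¬anonymize_policy) at premise 8 means O(anonymize_policy).
From O(anonymize_policy) and premise 1, O(anonymize_policy → submit_waiver), we obtain O(submit_waiver).
The contrapositive of premise 2 (O(¬log_inventory → ¬submit_waiver)) is O(submit_waiver → log_inventory), and O(submit_waiver) is already established, so O(log_inventory).
From O(log_inventory) and premise 3, O(log_inventory → ¬don_mask), we obtain O(¬don_mask).
The contrapositive of premise 9 (O(run_backup → don_mask)) is O(¬don_mask → ¬run_backup), and O(¬don_mask) is already established, so O(¬run_backup).
Premise 6 is O(summon_witness → run_backup); contrapositively O(¬run_backup → ¬summon_witness). Since O(¬run_backup) holds, K gives O(¬summon_witness).
Premises 4, 5, 7 do not contribute to this derivation.
So O(¬summon_witness) follows.

Yes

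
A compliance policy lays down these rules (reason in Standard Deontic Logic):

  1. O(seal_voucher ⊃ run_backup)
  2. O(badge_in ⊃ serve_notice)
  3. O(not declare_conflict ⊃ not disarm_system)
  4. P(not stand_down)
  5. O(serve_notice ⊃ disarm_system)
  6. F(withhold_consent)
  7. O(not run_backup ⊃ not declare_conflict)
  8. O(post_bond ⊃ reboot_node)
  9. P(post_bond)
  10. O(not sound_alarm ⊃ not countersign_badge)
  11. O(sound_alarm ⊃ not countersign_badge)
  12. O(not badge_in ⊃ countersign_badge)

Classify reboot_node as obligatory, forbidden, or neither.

Neither

Premise 8 is O(post_bond ⊃ reboot_node), but O(post_bond) is not derivable from the premises (the permission P(post_bond) asserts only not O(not post_bond), not O(post_bond)), so it does not yield O(reboot_node).
No premise or chain of K-axiom applications forces O(reboot_node), and none forces O(not reboot_node). So reboot_node is neither obligatory nor forbidden under these norms.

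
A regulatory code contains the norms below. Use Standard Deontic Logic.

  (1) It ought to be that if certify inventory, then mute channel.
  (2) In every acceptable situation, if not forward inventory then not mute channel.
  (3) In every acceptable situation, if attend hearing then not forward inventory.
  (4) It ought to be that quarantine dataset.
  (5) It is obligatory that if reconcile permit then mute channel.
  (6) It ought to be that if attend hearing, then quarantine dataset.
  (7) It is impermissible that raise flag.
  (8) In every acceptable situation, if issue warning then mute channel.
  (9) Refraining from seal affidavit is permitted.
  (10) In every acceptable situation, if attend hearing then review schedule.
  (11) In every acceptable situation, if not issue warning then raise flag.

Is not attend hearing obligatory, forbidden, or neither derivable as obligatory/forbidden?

Obligatory

F(raise_flag) at premise 7 means O(¬raise_flag).
Premise 11 is O(¬issue_warning → raise_flag); contrapositively O(¬raise_flag → issue_warning). Since O(¬raise_flag) holds, K gives O(issue_warning).
Applying K to premise 8 (O(issue_warning → mute_channel)) and O(issue_warning) yields O(mute_channel).
The contrapositive of premise 2 (O(¬forward_inventory → ¬mute_channel)) is O(mute_channel → forward_inventory), and O(mute_channel) is already established, so O(forward_inventory).
Premise 3, O(attend_hearing → ¬forward_inventory), contraposes to O(forward_inventory → ¬attend_hearing); with O(forward_inventory) we get O(¬attend_hearing).
Premises 1, 4, 5, 6, 9, 10 do not contribute to this derivation.
Hence ¬attend_hearing is obligatory.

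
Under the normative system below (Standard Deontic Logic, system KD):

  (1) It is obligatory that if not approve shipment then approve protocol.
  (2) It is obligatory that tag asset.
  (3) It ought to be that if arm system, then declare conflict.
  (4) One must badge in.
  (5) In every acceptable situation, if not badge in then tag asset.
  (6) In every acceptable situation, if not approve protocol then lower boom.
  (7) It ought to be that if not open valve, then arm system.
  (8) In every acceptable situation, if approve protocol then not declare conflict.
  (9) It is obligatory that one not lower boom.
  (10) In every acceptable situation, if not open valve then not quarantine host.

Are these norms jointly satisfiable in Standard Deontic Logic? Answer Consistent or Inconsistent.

Consistent

Premise 5 is O(¬badge_in → tag_asset); even if O(tag_asset) held, inferring O(¬badge_in) would be affirming the consequent — invalid.
So O(¬badge_in) is not derivable, and the apparent clash with O(badge_in) does not arise.
A world satisfying every obligation exists (e.g. approve_protocol=true, approve_shipment=false, arm_system=false, badge_in=true, declare_conflict=false, lower_boom=false, open_valve=true, quarantine_host=false, tag_asset=true); no atom is both obligatory and forbidden, so the set is consistent.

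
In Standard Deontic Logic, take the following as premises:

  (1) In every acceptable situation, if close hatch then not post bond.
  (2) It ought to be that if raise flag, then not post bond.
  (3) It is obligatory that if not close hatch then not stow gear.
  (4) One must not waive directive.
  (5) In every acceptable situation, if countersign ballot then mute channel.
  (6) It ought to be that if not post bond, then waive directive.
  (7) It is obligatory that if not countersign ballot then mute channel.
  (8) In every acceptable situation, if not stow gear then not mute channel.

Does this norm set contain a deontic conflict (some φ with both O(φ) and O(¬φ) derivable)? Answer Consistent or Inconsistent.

Premises 5 and 7 cover both cases: O(countersign_ballot → mute_channel) and O(¬countersign_ballot → mute_channel). Since countersign_ballot ∨ ¬countersign_ballot is a tautology, O(mute_channel) follows.
Premise 8, O(¬stow_gear → ¬mute_channel), contraposes to O(mute_channel → stow_gear); with O(mute_channel) we get O(stow_gear).
The contrapositive of premise 3 (O(¬close_hatch → ¬stow_gear)) is O(stow_gear → close_hatch), and O(stow_gear) is already established, so O(close_hatch).
From O(close_hatch) and premise 1, O(close_hatch → ¬post_bond), we obtain O(¬post_bond).
Applying K to premise 6 (O(¬post_bond → waive_directive)) and O(¬post_bond) yields O(waive_directive).
Yet premise 4 is F(waive_directive), i.e. O(¬waive_directive).
We now have both O(waive_directive) and O(¬waive_directive) — waive_directive is simultaneously obligatory and forbidden, violating the D-axiom.

Inconsistent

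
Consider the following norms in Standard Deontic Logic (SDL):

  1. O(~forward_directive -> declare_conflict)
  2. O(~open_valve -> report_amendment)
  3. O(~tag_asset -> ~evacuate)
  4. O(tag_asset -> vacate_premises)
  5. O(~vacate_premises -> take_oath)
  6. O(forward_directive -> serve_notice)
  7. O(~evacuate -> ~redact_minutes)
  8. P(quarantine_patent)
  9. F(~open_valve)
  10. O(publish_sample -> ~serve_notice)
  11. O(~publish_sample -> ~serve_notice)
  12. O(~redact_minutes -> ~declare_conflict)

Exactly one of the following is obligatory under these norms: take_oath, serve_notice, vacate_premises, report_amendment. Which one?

vacate_premises

Premises 11 and 10 cover both cases: O(~publish_sample -> ~serve_notice) and O(publish_sample -> ~serve_notice). Since ~publish_sample ∨ publish_sample is a tautology, O(~serve_notice) follows.
Premise 6 is O(forward_directive -> serve_notice); contrapositively O(~serve_notice -> ~forward_directive). Since O(~serve_notice) holds, K gives O(~forward_directive).
Applying K to premise 1 (O(~forward_directive -> declare_conflict)) and O(~forward_directive) yields O(declare_conflict).
Premise 12, O(~redact_minutes -> ~declare_conflict), contraposes to O(declare_conflict -> redact_minutes); with O(declare_conflict) we get O(redact_minutes).
Premise 7 is O(~evacuate -> ~redact_minutes); contrapositively O(redact_minutes -> evacuate). Since O(redact_minutes) holds, K gives O(evacuate).
The contrapositive of premise 3 (O(~tag_asset -> ~evacuate)) is O(evacuate -> tag_asset), and O(evacuate) is already established, so O(tag_asset).
Premise 4 is O(tag_asset -> vacate_premises); since O(tag_asset), deontic closure gives O(vacate_premises).
So O(vacate_premises) holds — vacate_premises is obligatory. None of the other listed options is made obligatory by any chain of premises.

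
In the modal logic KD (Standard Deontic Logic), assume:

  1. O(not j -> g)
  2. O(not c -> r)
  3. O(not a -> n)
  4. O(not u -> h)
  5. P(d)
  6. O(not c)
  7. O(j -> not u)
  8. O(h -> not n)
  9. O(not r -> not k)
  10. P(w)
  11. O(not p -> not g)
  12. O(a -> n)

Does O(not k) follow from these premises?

No

Premise 9 is O(not r -> not k), but O(not r) is not derivable from the premises, so it does not yield O(not k).
No other premise forces O(not k). An ideal world satisfying every premise can still have not k false, so O(not k) is not derivable.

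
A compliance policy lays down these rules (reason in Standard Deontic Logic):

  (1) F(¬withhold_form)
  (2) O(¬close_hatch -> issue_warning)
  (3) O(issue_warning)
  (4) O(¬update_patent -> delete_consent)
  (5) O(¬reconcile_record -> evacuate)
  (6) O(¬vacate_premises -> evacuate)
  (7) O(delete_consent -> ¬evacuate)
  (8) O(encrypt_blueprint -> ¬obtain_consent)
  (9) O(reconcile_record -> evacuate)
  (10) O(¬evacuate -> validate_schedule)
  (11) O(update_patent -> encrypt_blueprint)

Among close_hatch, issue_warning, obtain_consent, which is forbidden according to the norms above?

obtain_consent

Premises 9 and 5 are O(reconcile_record -> evacuate) and O(¬reconcile_record -> evacuate); every ideal world satisfies reconcile_record or ¬reconcile_record, so in either case evacuate holds — hence O(evacuate).
Premise 7 is O(delete_consent -> ¬evacuate); contrapositively O(evacuate -> ¬delete_consent). Since O(evacuate) holds, K gives O(¬delete_consent).
Premise 4 is O(¬update_patent -> delete_consent); contrapositively O(¬delete_consent -> update_patent). Since O(¬delete_consent) holds, K gives O(update_patent).
From O(update_patent) and premise 11, O(update_patent -> encrypt_blueprint), we obtain O(encrypt_blueprint).
Applying K to premise 8 (O(encrypt_blueprint -> ¬obtain_consent)) and O(encrypt_blueprint) yields O(¬obtain_consent).
So O(¬obtain_consent) holds, i.e. obtain_consent is forbidden. None of the other listed options is forbidden under the premises.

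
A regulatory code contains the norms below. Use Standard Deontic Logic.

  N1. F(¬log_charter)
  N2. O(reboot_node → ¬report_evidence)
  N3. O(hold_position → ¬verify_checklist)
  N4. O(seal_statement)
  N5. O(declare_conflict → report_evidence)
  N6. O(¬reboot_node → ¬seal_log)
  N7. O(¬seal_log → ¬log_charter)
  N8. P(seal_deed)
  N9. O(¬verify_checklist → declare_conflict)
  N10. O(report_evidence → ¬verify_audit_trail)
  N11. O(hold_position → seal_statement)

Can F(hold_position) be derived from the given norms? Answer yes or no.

Premise 1, F(¬log_charter), is equivalent to O(log_charter).
Premise 7, O(¬seal_log → ¬log_charter), contraposes to O(log_charter → seal_log); with O(log_charter) we get O(seal_log).
The contrapositive of premise 6 (O(¬reboot_node → ¬seal_log)) is O(seal_log → reboot_node), and O(seal_log) is already established, so O(reboot_node).
Applying K to premise 2 (O(reboot_node → ¬report_evidence)) and O(reboot_node) yields O(¬report_evidence).
The contrapositive of premise 5 (O(declare_conflict → report_evidence)) is O(¬report_evidence → ¬declare_conflict), and O(¬report_evidence) is already established, so O(¬declare_conflict).
Premise 9, O(¬verify_checklist → declare_conflict), contraposes to O(¬declare_conflict → verify_checklist); with O(¬declare_conflict) we get O(verify_checklist).
The contrapositive of premise 3 (O(hold_position → ¬verify_checklist)) is O(verify_checklist → ¬hold_position), and O(verify_checklist) is already established, so O(¬hold_position).
Premises 4, 8, 10, 11 do not contribute to this derivation.
So O(¬hold_position) holds, i.e. F(hold_position). The claim follows.

Yes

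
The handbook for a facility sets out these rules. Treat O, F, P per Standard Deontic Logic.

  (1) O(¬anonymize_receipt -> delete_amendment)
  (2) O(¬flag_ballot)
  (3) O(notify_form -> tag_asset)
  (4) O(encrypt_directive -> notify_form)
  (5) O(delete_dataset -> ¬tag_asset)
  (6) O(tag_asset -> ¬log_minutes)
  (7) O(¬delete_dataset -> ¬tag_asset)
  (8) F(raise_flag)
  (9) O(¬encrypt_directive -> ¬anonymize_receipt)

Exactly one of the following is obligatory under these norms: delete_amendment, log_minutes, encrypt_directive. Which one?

Premises 5 and 7 are O(delete_dataset -> ¬tag_asset) and O(¬delete_dataset -> ¬tag_asset); every ideal world satisfies delete_dataset or ¬delete_dataset, so in either case ¬tag_asset holds — hence O(¬tag_asset).
The contrapositive of premise 3 (O(notify_form -> tag_asset)) is O(¬tag_asset -> ¬notify_form), and O(¬tag_asset) is already established, so O(¬notify_form).
Premise 4, O(encrypt_directive -> notify_form), contraposes to O(¬notify_form -> ¬encrypt_directive); with O(¬notify_form) we get O(¬encrypt_directive).
With premise 9, O(¬encrypt_directive -> ¬anonymize_receipt), the K-axiom yields O(¬anonymize_receipt).
From O(¬anonymize_receipt) and premise 1, O(¬anonymize_receipt -> delete_amendment), we obtain O(delete_amendment).
So O(delete_amendment) holds — delete_amendment is obligatory. None of the other listed options is made obligatory by any chain of premises.

delete_amendment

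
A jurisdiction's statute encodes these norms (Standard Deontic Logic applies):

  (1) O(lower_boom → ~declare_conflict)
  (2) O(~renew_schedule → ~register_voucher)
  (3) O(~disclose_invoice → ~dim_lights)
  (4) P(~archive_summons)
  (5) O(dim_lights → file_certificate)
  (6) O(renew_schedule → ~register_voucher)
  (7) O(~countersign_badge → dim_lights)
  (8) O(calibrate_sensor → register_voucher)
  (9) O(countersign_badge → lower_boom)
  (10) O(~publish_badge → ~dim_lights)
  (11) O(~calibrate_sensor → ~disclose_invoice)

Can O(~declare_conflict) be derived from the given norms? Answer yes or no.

Yes

Premises 2 and 6 are O(~renew_schedule → ~register_voucher) and O(renew_schedule → ~register_voucher); every ideal world satisfies ~renew_schedule or renew_schedule, so in either case ~register_voucher holds — hence O(~register_voucher).
Premise 8 is O(calibrate_sensor → register_voucher); contrapositively O(~register_voucher → ~calibrate_sensor). Since O(~register_voucher) holds, K gives O(~calibrate_sensor).
Applying K to premise 11 (O(~calibrate_sensor → ~disclose_invoice)) and O(~calibrate_sensor) yields O(~disclose_invoice).
With premise 3, O(~disclose_invoice → ~dim_lights), the K-axiom yields O(~dim_lights).
The contrapositive of premise 7 (O(~countersign_badge → dim_lights)) is O(~dim_lights → countersign_badge), and O(~dim_lights) is already established, so O(countersign_badge).
Premise 9 is O(countersign_badge → lower_boom); since O(countersign_badge), deontic closure gives O(lower_boom).
Applying K to premise 1 (O(lower_boom → ~declare_conflict)) and O(lower_boom) yields O(~declare_conflict).
Premises 4, 5, 10 do not contribute to this derivation.
So O(~declare_conflict) follows.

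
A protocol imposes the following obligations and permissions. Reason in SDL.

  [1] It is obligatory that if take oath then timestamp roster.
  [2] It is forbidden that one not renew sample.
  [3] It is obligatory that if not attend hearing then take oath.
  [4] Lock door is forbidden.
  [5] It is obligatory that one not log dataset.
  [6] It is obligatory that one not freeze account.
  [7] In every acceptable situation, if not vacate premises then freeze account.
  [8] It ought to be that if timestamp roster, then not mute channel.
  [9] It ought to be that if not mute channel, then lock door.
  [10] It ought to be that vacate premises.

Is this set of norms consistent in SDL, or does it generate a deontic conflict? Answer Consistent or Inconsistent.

Consistent

Premise 7 is O(¬vacate_premises → freeze_account), but O(¬vacate_premises) is not derivable from the premises, so it does not yield O(freeze_account).
So O(freeze_account) is not derivable, and the apparent clash with O(¬freeze_account) does not arise.
A world satisfying every obligation exists (e.g. attend_hearing=true, freeze_account=false, lock_door=false, log_dataset=false, mute_channel=true, renew_sample=true, take_oath=false, timestamp_roster=false, vacate_premises=true); no atom is both obligatory and forbidden, so the set is consistent.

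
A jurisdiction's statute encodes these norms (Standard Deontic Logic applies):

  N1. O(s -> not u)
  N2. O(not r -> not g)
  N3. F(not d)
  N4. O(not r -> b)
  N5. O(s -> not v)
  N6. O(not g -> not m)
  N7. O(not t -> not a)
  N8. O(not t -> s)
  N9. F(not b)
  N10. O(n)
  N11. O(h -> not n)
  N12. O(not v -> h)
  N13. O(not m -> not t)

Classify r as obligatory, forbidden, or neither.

Premise 10 gives O(n).
Premise 11 is O(h -> not n); contrapositively O(n -> not h). Since O(n) holds, K gives O(not h).
Premise 12, O(not v -> h), contraposes to O(not h -> v); with O(not h) we get O(v).
The contrapositive of premise 5 (O(s -> not v)) is O(v -> not s), and O(v) is already established, so O(not s).
The contrapositive of premise 8 (O(not t -> s)) is O(not s -> t), and O(not s) is already established, so O(t).
Premise 13 is O(not m -> not t); contrapositively O(t -> m). Since O(t) holds, K gives O(m).
The contrapositive of premise 6 (O(not g -> not m)) is O(m -> g), and O(m) is already established, so O(g).
Premise 2 is O(not r -> not g); contrapositively O(g -> r). Since O(g) holds, K gives O(r).
Premises 1, 3, 4, 7, 9 do not contribute to this derivation.
Hence r is obligatory.

Obligatory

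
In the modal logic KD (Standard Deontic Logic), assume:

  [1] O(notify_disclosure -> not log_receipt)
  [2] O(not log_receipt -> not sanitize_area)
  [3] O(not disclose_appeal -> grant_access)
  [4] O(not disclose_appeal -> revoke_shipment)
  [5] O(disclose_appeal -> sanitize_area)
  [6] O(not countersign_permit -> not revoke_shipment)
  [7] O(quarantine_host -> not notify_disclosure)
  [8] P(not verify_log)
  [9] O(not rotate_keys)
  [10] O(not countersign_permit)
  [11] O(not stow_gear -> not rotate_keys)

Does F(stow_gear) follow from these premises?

No

Premise 11 is O(not stow_gear -> not rotate_keys); even if O(not rotate_keys) held, inferring O(not stow_gear) would be affirming the consequent — invalid.
No other premise forces O(not stow_gear). An ideal world satisfying every premise can still have stow_gear true, so F(stow_gear) is not derivable.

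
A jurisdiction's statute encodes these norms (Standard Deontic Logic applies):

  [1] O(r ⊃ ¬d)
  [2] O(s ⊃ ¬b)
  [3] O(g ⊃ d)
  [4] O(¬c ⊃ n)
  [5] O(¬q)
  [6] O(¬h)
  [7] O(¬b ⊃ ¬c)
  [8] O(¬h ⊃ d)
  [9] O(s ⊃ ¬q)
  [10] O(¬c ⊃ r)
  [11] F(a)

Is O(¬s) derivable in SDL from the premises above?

Yes

Premise 6 gives O(¬h).
From O(¬h) and premise 8, O(¬h ⊃ d), we obtain O(d).
The contrapositive of premise 1 (O(r ⊃ ¬d)) is O(d ⊃ ¬r), and O(d) is already established, so O(¬r).
Premise 10 is O(¬c ⊃ r); contrapositively O(¬r ⊃ c). Since O(¬r) holds, K gives O(c).
Premise 7, O(¬b ⊃ ¬c), contraposes to O(c ⊃ b); with O(c) we get O(b).
Premise 2, O(s ⊃ ¬b), contraposes to O(b ⊃ ¬s); with O(b) we get O(¬s).
Premises 3, 4, 5, 9, 11 do not contribute to this derivation.
So O(¬s) follows.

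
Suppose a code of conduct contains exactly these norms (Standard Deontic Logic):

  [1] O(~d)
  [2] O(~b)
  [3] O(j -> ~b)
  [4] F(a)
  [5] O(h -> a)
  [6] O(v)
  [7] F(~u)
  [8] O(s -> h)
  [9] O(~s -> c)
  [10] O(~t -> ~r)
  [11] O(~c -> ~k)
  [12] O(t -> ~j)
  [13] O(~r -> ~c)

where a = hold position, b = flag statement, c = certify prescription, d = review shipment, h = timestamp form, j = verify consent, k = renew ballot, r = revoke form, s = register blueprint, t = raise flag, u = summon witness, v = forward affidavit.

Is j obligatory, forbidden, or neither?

F(a) at premise 4 means O(~a).
Premise 5, O(h -> a), contraposes to O(~a -> ~h); with O(~a) we get O(~h).
Premise 8 is O(s -> h); contrapositively O(~h -> ~s). Since O(~h) holds, K gives O(~s).
Premise 9 is O(~s -> c); since O(~s), deontic closure gives O(c).
The contrapositive of premise 13 (O(~r -> ~c)) is O(c -> r), and O(c) is already established, so O(r).
Premise 10, O(~t -> ~r), contraposes to O(r -> t); with O(r) we get O(t).
With premise 12, O(t -> ~j), the K-axiom yields O(~j).
Premises 1, 2, 3, 6, 7, 11 do not contribute to this derivation.
Thus O(~j), which is F(j): j is forbidden.

Forbidden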